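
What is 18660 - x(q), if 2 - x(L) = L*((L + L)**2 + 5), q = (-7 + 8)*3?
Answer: 18781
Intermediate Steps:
q = 3 (q = 1*3 = 3)
x(L) = 2 - L*(5 + 4*L**2) (x(L) = 2 - L*((L + L)**2 + 5) = 2 - L*((2*L)**2 + 5) = 2 - L*(4*L**2 + 5) = 2 - L*(5 + 4*L**2))
18660 - x(q) = 18660 - (2 - 5*3 - 4*3**3) = 18660 - (2 - 15 - 4*27) = 18660 - (2 - 15 - 108) = 18660 - 1*(-121) = 18660 + 121 = 18781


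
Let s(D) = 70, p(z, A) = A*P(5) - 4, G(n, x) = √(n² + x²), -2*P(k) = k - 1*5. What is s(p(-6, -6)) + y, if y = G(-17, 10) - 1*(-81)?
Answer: 151 + √389 ≈ 170.72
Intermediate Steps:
P(k) = 5/2 - k/2 (P(k) = -(k - 1*5)/2 = -(k - 5)/2 = -(-5 + k)/2 = 5/2 - k/2)
p(z, A) = -4 (p(z, A) = A*(5/2 - ½*5) - 4 = A*(5/2 - 5/2) - 4 = A*0 - 4 = 0 - 4 = -4)
y = 81 + √389 (y = √((-17)² + 10²) - 1*(-81) = √(289 + 100) + 81 = √389 + 81 = 81 + √389 ≈ 100.72)
s(p(-6, -6)) + y = 70 + (81 + √389) = 151 + √389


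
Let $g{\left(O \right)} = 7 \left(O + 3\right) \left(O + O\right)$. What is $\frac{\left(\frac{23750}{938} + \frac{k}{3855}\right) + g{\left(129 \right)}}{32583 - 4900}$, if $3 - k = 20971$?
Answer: $\frac{13904757683}{1614539535} \approx 8.6122$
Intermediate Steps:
$k = -20968$ ($k = 3 - 20971 = -20968$)
$g{\left(O \right)} = 2 O \left(21 + 7 O\right)$ ($g{\left(O \right)} = 7 \left(3 + O\right) 2 O = \left(21 + 7 O\right) 2 O = 2 O \left(21 + 7 O\right)$)
$\frac{\left(\frac{23750}{938} + \frac{k}{3855}\right) + g{\left(129 \right)}}{32583 - 4900} = \frac{\left(\frac{23750}{938} - \frac{20968}{3855}\right) + 14 \cdot 129 \left(3 + 129\right)}{32583 - 4900} = \frac{\left(23750 \cdot \frac{1}{938} - \frac{20968}{3855}\right) + 14 \cdot 129 \cdot 132}{27683} = \left(\left(\frac{11875}{469} - \frac{20968}{3855}\right) + 238392\right) \frac{1}{27683} = \left(\frac{35944133}{1807995} + 238392\right) \frac{1}{27683} = \frac{431047488173}{1807995} \cdot \frac{1}{27683} = \frac{13904757683}{1614539535}$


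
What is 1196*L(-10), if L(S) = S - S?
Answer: 0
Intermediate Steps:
L(S) = 0
1196*L(-10) = 1196*0 = 0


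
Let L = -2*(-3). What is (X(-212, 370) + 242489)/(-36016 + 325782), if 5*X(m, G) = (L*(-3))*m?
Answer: 1216261/1448830 ≈ 0.83948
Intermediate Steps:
L = 6
X(m, G) = -18*m/5 (X(m, G) = ((6*(-3))*m)/5 = (-18*m)/5 = -18*m/5)
(X(-212, 370) + 242489)/(-36016 + 325782) = (-18/5*(-212) + 242489)/(-36016 + 325782) = (3816/5 + 242489)/289766 = (1216261/5)*(1/289766) = 1216261/1448830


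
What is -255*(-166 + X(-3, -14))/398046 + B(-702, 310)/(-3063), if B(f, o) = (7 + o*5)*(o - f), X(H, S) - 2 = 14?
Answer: -34837641873/67734161 ≈ -514.33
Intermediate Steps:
X(H, S) = 16 (X(H, S) = 2 + 14 = 16)
B(f, o) = (7 + 5*o)*(o - f)
-255*(-166 + X(-3, -14))/398046 + B(-702, 310)/(-3063) = -255*(-166 + 16)/398046 + (-7*(-702) + 5*310**2 + 7*310 - 5*(-702)*310)/(-3063) = -255*(-150)*(1/398046) + (4914 + 5*96100 + 2170 + 1088100)*(-1/3063) = 38250*(1/398046) + (4914 + 480500 + 2170 + 1088100)*(-1/3063) = 6375/66341 + 1575684*(-1/3063) = 6375/66341 - 525228/1021 = -34837641873/67734161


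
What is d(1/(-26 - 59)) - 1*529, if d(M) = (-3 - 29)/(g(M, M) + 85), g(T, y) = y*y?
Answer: -162551927/307063 ≈ -529.38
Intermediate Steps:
g(T, y) = y**2
d(M) = -32/(85 + M**2) (d(M) = (-3 - 29)/(M**2 + 85) = -32/(85 + M**2))
d(1/(-26 - 59)) - 1*529 = -32/(85 + (1/(-26 - 59))**2) - 1*529 = -32/(85 + (1/(-85))**2) - 529 = -32/(85 + (-1/85)**2) - 529 = -32/(85 + 1/7225) - 529 = -32/614126/7225 - 529 = -32*7225/614126 - 529 = -115600/307063 - 529 = -162551927/307063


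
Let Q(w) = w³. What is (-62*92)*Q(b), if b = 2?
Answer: -45632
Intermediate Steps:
(-62*92)*Q(b) = -62*92*2³ = -5704*8 = -45632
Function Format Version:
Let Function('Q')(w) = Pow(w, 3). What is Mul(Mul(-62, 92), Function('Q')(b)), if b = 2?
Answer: -45632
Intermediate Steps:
Mul(Mul(-62, 92), Function('Q')(b)) = Mul(Mul(-62, 92), Pow(2, 3)) = Mul(-5704, 8) = -45632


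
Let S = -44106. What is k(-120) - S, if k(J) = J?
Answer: 43986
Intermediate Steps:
k(-120) - S = -120 - 1*(-44106) = -120 + 44106 = 43986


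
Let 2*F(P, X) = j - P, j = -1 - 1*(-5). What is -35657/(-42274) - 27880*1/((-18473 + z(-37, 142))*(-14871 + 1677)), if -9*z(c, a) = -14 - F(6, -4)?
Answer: 47222396437/55993223494 ≈ 0.84336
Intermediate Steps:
j = 4 (j = -1 + 5 = 4)
F(P, X) = 2 - P/2 (F(P, X) = (4 - P)/2 = 2 - P/2)
z(c, a) = 13/9 (z(c, a) = -(-14 - (2 - 1/2*6))/9 = -(-14 - (2 - 3))/9 = -(-14 - 1*(-1))/9 = -(-14 + 1)/9 = -1/9*(-13) = 13/9)
-35657/(-42274) - 27880*1/((-18473 + z(-37, 142))*(-14871 + 1677)) = -35657/(-42274) - 27880*1/((-18473 + 13/9)*(-14871 + 1677)) = -35657*(-1/42274) - 27880/((-166244/9*(-13194))) = 35657/42274 - 27880/243713704 = 35657/42274 - 27880*1/243713704 = 35657/42274 - 3485/30464213 = 47222396437/55993223494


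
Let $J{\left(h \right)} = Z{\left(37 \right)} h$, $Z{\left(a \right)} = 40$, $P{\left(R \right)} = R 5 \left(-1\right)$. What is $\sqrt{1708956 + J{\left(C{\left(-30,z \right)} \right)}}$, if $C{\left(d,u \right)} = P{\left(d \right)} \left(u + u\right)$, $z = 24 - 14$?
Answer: $2 \sqrt{457239} \approx 1352.4$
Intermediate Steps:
$P{\left(R \right)} = - 5 R$ ($P{\left(R \right)} = 5 R \left(-1\right) = - 5 R$)
$z = 10$
$C{\left(d,u \right)} = - 10 d u$ ($C{\left(d,u \right)} = - 5 d \left(u + u\right) = - 5 d 2 u = - 10 d u$)
$J{\left(h \right)} = 40 h$
$\sqrt{1708956 + J{\left(C{\left(-30,z \right)} \right)}} = \sqrt{1708956 + 40 \left(\left(-10\right) \left(-30\right) 10\right)} = \sqrt{1708956 + 40 \cdot 3000} = \sqrt{1708956 + 120000} = \sqrt{1828956} = 2 \sqrt{457239}$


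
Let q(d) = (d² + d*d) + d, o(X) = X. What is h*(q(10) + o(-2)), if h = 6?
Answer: 1248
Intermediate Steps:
q(d) = d + 2*d² (q(d) = (d² + d²) + d = 2*d² + d = d + 2*d²)
h*(q(10) + o(-2)) = 6*(10*(1 + 2*10) - 2) = 6*(10*(1 + 20) - 2) = 6*(10*21 - 2) = 6*(210 - 2) = 6*208 = 1248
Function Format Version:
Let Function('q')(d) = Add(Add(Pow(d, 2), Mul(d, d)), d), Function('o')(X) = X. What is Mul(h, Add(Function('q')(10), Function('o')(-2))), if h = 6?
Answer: 1248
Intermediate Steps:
Function('q')(d) = Add(d, Mul(2, Pow(d, 2))) (Function('q')(d) = Add(Add(Pow(d, 2), Pow(d, 2)), d) = Add(Mul(2, Pow(d, 2)), d) = Add(d, Mul(2, Pow(d, 2))))
Mul(h, Add(Function('q')(10), Function('o')(-2))) = Mul(6, Add(Mul(10, Add(1, Mul(2, 10))), -2)) = Mul(6, Add(Mul(10, Add(1, 20)), -2)) = Mul(6, Add(Mul(10, 21), -2)) = Mul(6, Add(210, -2)) = Mul(6, 208) = 1248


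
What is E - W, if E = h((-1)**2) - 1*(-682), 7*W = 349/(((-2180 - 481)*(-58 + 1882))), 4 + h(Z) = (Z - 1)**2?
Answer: 23035489693/33975648 ≈ 678.00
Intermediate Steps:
h(Z) = -4 + (-1 + Z)**2 (h(Z) = -4 + (Z - 1)**2 = -4 + (-1 + Z)**2)
W = -349/33975648 (W = (349/(((-2180 - 481)*(-58 + 1882))))/7 = (349/((-2661*1824)))/7 = (349/(-4853664))/7 = (349*(-1/4853664))/7 = (1/7)*(-349/4853664) = -349/33975648 ≈ -1.0272e-5)
E = 678 (E = (-4 + (-1 + (-1)**2)**2) - 1*(-682) = (-4 + (-1 + 1)**2) + 682 = (-4 + 0**2) + 682 = (-4 + 0) + 682 = -4 + 682 = 678)
E - W = 678 - 1*(-349/33975648) = 678 + 349/33975648 = 23035489693/33975648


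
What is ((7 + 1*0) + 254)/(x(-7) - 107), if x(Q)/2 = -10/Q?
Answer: -203/81 ≈ -2.5062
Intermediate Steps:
x(Q) = -20/Q (x(Q) = 2*(-10/Q) = -20/Q)
((7 + 1*0) + 254)/(x(-7) - 107) = ((7 + 1*0) + 254)/(-20/(-7) - 107) = ((7 + 0) + 254)/(-20*(-1/7) - 107) = (7 + 254)/(20/7 - 107) = 261/(-729/7) = 261*(-7/729) = -203/81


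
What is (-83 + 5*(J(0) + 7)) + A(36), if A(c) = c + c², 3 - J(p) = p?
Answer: 1299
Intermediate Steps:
J(p) = 3 - p
(-83 + 5*(J(0) + 7)) + A(36) = (-83 + 5*((3 - 1*0) + 7)) + 36*(1 + 36) = (-83 + 5*((3 + 0) + 7)) + 36*37 = (-83 + 5*(3 + 7)) + 1332 = (-83 + 5*10) + 1332 = (-83 + 50) + 1332 = -33 + 1332 = 1299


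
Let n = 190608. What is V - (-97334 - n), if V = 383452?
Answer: 671394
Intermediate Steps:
V - (-97334 - n) = 383452 - (-97334 - 1*190608) = 383452 - (-97334 - 190608) = 383452 - 1*(-287942) = 383452 + 287942 = 671394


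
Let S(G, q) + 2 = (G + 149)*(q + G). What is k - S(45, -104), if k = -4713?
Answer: 6735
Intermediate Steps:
S(G, q) = -2 + (149 + G)*(G + q) (S(G, q) = -2 + (G + 149)*(q + G) = -2 + (149 + G)*(G + q))
k - S(45, -104) = -4713 - (-2 + 45**2 + 149*45 + 149*(-104) + 45*(-104)) = -4713 - (-2 + 2025 + 6705 - 15496 - 4680) = -4713 - 1*(-11448) = -4713 + 11448 = 6735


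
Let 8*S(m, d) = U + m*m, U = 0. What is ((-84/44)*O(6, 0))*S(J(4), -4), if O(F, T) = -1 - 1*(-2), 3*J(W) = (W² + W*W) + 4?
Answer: -378/11 ≈ -34.364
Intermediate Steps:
J(W) = 4/3 + 2*W²/3 (J(W) = ((W² + W*W) + 4)/3 = ((W² + W²) + 4)/3 = (2*W² + 4)/3 = (4 + 2*W²)/3 = 4/3 + 2*W²/3)
O(F, T) = 1 (O(F, T) = -1 + 2 = 1)
S(m, d) = m²/8 (S(m, d) = (0 + m*m)/8 = (0 + m²)/8 = m²/8)
((-84/44)*O(6, 0))*S(J(4), -4) = (-84/44*1)*((4/3 + (⅔)*4²)²/8) = (-84*1/44*1)*((4/3 + (⅔)*16)²/8) = (-21/11*1)*((4/3 + 32/3)²/8) = -21*12²/88 = -21*144/88 = -21/11*18 = -378/11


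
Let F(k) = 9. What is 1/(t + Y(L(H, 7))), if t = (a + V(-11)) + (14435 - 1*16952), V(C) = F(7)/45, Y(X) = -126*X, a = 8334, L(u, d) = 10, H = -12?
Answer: 5/22786 ≈ 0.00021943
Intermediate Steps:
V(C) = 1/5 (V(C) = 9/45 = 9*(1/45) = 1/5)
t = 29086/5 (t = (8334 + 1/5) + (14435 - 1*16952) = 41671/5 + (14435 - 16952) = 41671/5 - 2517 = 29086/5 ≈ 5817.2)
1/(t + Y(L(H, 7))) = 1/(29086/5 - 126*10) = 1/(29086/5 - 1260) = 1/(22786/5) = 5/22786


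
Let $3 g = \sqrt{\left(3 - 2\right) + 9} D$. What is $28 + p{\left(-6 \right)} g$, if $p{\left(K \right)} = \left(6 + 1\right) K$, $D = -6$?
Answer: $28 + 84 \sqrt{10} \approx 293.63$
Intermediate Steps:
$p{\left(K \right)} = 7 K$
$g = - 2 \sqrt{10}$ ($g = \frac{\sqrt{\left(3 - 2\right) + 9} \left(-6\right)}{3} = \frac{\sqrt{1 + 9} \left(-6\right)}{3} = \frac{\sqrt{10} \left(-6\right)}{3} = \frac{\left(-6\right) \sqrt{10}}{3} = - 2 \sqrt{10} \approx -6.3246$)
$28 + p{\left(-6 \right)} g = 28 + 7 \left(-6\right) \left(- 2 \sqrt{10}\right) = 28 - 42 \left(- 2 \sqrt{10}\right) = 28 + 84 \sqrt{10}$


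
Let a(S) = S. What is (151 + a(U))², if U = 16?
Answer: 27889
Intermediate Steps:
(151 + a(U))² = (151 + 16)² = 167² = 27889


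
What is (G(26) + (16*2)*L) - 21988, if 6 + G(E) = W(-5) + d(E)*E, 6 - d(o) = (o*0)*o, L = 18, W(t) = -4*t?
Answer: -21242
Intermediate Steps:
d(o) = 6 (d(o) = 6 - o*0*o = 6 - 0*o = 6 - 1*0 = 6 + 0 = 6)
G(E) = 14 + 6*E (G(E) = -6 + (-4*(-5) + 6*E) = -6 + (20 + 6*E) = 14 + 6*E)
(G(26) + (16*2)*L) - 21988 = ((14 + 6*26) + (16*2)*18) - 21988 = ((14 + 156) + 32*18) - 21988 = (170 + 576) - 21988 = 746 - 21988 = -21242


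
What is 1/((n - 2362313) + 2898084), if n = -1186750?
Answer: -1/650979 ≈ -1.5361e-6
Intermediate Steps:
1/((n - 2362313) + 2898084) = 1/((-1186750 - 2362313) + 2898084) = 1/(-3549063 + 2898084) = 1/(-650979) = -1/650979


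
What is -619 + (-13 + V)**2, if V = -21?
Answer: 537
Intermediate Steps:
-619 + (-13 + V)**2 = -619 + (-13 - 21)**2 = -619 + (-34)**2 = -619 + 1156 = 537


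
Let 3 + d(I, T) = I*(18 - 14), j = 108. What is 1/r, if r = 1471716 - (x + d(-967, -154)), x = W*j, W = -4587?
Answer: 1/1970983 ≈ 5.0736e-7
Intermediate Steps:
x = -495396 (x = -4587*108 = -495396)
d(I, T) = -3 + 4*I (d(I, T) = -3 + I*(18 - 14) = -3 + I*4 = -3 + 4*I)
r = 1970983 (r = 1471716 - (-495396 + (-3 + 4*(-967))) = 1471716 - (-495396 + (-3 - 3868)) = 1471716 - (-495396 - 3871) = 1471716 - 1*(-499267) = 1471716 + 499267 = 1970983)
1/r = 1/1970983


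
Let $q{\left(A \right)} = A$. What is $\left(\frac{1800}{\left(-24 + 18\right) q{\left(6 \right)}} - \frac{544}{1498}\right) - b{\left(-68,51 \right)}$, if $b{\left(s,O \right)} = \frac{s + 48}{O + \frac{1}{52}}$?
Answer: $- \frac{14185358}{283871} \approx -49.971$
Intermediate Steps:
$b{\left(s,O \right)} = \frac{48 + s}{\frac{1}{52} + O}$ ($b{\left(s,O \right)} = \frac{48 + s}{O + \frac{1}{52}} = \frac{48 + s}{\frac{1}{52} + O}$)
$\left(\frac{1800}{\left(-24 + 18\right) q{\left(6 \right)}} - \frac{544}{1498}\right) - b{\left(-68,51 \right)} = \left(\frac{1800}{\left(-24 + 18\right) 6} - \frac{544}{1498}\right) - \frac{52 \left(48 - 68\right)}{1 + 52 \cdot 51} = \left(\frac{1800}{\left(-6\right) 6} - \frac{272}{749}\right) - 52 \frac{1}{1 + 2652} \left(-20\right) = \left(\frac{1800}{-36} - \frac{272}{749}\right) - 52 \cdot \frac{1}{2653} \left(-20\right) = \left(1800 \left(- \frac{1}{36}\right) - \frac{272}{749}\right) - 52 \cdot \frac{1}{2653} \left(-20\right) = \left(-50 - \frac{272}{749}\right) - - \frac{1040}{2653} = - \frac{37722}{749} + \frac{1040}{2653} = - \frac{14185358}{283871}$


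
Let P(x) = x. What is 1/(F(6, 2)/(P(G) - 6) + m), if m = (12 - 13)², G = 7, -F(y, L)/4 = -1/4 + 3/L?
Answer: -¼ ≈ -0.25000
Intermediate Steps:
F(y, L) = 1 - 12/L (F(y, L) = -4*(-1/4 + 3/L) = -4*(-1*¼ + 3/L) = -4*(-¼ + 3/L) = 1 - 12/L)
m = 1 (m = (-1)² = 1)
1/(F(6, 2)/(P(G) - 6) + m) = 1/(((-12 + 2)/2)/(7 - 6) + 1) = 1/(((½)*(-10))/1 + 1) = 1/(-5*1 + 1) = 1/(-5 + 1) = 1/(-4) = -¼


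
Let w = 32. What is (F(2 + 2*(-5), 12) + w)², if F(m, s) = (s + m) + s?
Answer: 2304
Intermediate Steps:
F(m, s) = m + 2*s (F(m, s) = (m + s) + s = m + 2*s)
(F(2 + 2*(-5), 12) + w)² = (((2 + 2*(-5)) + 2*12) + 32)² = (((2 - 10) + 24) + 32)² = ((-8 + 24) + 32)² = (16 + 32)² = 48² = 2304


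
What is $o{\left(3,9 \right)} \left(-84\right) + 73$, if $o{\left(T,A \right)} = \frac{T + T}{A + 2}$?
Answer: $\frac{299}{11} \approx 27.182$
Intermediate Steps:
$o{\left(T,A \right)} = \frac{2 T}{2 + A}$
$o{\left(3,9 \right)} \left(-84\right) + 73 = 2 \cdot 3 \frac{1}{2 + 9} \left(-84\right) + 73 = 2 \cdot 3 \cdot \frac{1}{11} \left(-84\right) + 73 = \frac{6}{11} \left(-84\right) + 73 = - \frac{504}{11} + 73 = \frac{299}{11}$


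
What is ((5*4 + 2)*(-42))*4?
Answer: -3696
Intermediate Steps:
((5*4 + 2)*(-42))*4 = ((20 + 2)*(-42))*4 = (22*(-42))*4 = -924*4 = -3696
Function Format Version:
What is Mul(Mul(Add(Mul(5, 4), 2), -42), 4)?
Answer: -3696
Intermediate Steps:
Mul(Mul(Add(Mul(5, 4), 2), -42), 4) = Mul(Mul(Add(20, 2), -42), 4) = Mul(Mul(22, -42), 4) = Mul(-924, 4) = -3696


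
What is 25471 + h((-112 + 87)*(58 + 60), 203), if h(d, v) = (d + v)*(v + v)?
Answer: -1089811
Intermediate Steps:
h(d, v) = 2*v*(d + v) (h(d, v) = (d + v)*(2*v) = 2*v*(d + v))
25471 + h((-112 + 87)*(58 + 60), 203) = 25471 + 2*203*((-112 + 87)*(58 + 60) + 203) = 25471 + 2*203*(-25*118 + 203) = 25471 + 2*203*(-2950 + 203) = 25471 + 2*203*(-2747) = 25471 - 1115282 = -1089811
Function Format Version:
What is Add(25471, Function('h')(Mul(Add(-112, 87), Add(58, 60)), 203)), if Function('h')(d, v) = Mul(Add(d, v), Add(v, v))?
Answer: -1089811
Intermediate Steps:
Function('h')(d, v) = Mul(2, v, Add(d, v)) (Function('h')(d, v) = Mul(Add(d, v), Mul(2, v)) = Mul(2, v, Add(d, v)))
Add(25471, Function('h')(Mul(Add(-112, 87), Add(58, 60)), 203)) = Add(25471, Mul(2, 203, Add(Mul(Add(-112, 87), Add(58, 60)), 203))) = Add(25471, Mul(2, 203, Add(Mul(-25, 118), 203))) = Add(25471, Mul(2, 203, Add(-2950, 203))) = Add(25471, Mul(2, 203, -2747)) = Add(25471, -1115282) = -1089811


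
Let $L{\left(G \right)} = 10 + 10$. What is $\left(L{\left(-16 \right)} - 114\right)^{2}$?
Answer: $8836$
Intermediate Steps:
$L{\left(G \right)} = 20$
$\left(L{\left(-16 \right)} - 114\right)^{2} = \left(20 - 114\right)^{2} = \left(-94\right)^{2} = 8836$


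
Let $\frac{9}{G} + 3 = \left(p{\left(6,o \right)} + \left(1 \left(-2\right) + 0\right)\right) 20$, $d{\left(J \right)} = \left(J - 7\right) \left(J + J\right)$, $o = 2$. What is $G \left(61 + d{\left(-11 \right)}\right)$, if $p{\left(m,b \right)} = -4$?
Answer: $- \frac{1371}{41} \approx -33.439$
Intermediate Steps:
$d{\left(J \right)} = 2 J \left(-7 + J\right)$ ($d{\left(J \right)} = \left(-7 + J\right) 2 J = 2 J \left(-7 + J\right)$)
$G = - \frac{3}{41}$ ($G = \frac{9}{-3 + \left(-4 + \left(1 \left(-2\right) + 0\right)\right) 20} = \frac{9}{-3 + \left(-4 + \left(-2 + 0\right)\right) 20} = \frac{9}{-3 + \left(-4 - 2\right) 20} = \frac{9}{-3 - 120} = \frac{9}{-123} = 9 \left(- \frac{1}{123}\right) = - \frac{3}{41} \approx -0.073171$)
$G \left(61 + d{\left(-11 \right)}\right) = - \frac{3 \left(61 + 2 \left(-11\right) \left(-7 - 11\right)\right)}{41} = - \frac{3 \left(61 + 2 \left(-11\right) \left(-18\right)\right)}{41} = - \frac{3 \left(61 + 396\right)}{41} = \left(- \frac{3}{41}\right) 457 = - \frac{1371}{41}$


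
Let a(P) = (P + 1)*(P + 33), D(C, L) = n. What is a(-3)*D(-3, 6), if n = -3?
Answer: 180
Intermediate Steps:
D(C, L) = -3
a(P) = (1 + P)*(33 + P)
a(-3)*D(-3, 6) = (33 + (-3)² + 34*(-3))*(-3) = (33 + 9 - 102)*(-3) = -60*(-3) = 180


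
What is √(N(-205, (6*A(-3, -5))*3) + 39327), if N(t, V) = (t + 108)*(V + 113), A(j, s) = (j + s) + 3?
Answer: 2*√9274 ≈ 192.60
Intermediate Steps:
A(j, s) = 3 + j + s
N(t, V) = (108 + t)*(113 + V)
√(N(-205, (6*A(-3, -5))*3) + 39327) = √((12204 + 108*((6*(3 - 3 - 5))*3) + 113*(-205) + ((6*(3 - 3 - 5))*3)*(-205)) + 39327) = √((12204 + 108*((6*(-5))*3) - 23165 + ((6*(-5))*3)*(-205)) + 39327) = √((12204 + 108*(-30*3) - 23165 - 30*3*(-205)) + 39327) = √((12204 + 108*(-90) - 23165 - 90*(-205)) + 39327) = √((12204 - 9720 - 23165 + 18450) + 39327) = √(-2231 + 39327) = √37096 = 2*√9274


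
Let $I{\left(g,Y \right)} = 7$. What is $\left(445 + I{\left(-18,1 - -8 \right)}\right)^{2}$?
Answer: $204304$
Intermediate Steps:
$\left(445 + I{\left(-18,1 - -8 \right)}\right)^{2} = \left(445 + 7\right)^{2} = 452^{2} = 204304$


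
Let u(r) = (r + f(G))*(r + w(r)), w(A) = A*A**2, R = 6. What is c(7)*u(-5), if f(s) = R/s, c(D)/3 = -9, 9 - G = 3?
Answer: -14040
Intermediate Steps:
G = 6 (G = 9 - 1*3 = 9 - 3 = 6)
c(D) = -27 (c(D) = 3*(-9) = -27)
f(s) = 6/s
w(A) = A**3
u(r) = (1 + r)*(r + r**3) (u(r) = (r + 6/6)*(r + r**3) = (r + 6*(1/6))*(r + r**3) = (r + 1)*(r + r**3) = (1 + r)*(r + r**3))
c(7)*u(-5) = -(-135)*(1 - 5 + (-5)**2 + (-5)**3) = -(-135)*(1 - 5 + 25 - 125) = -(-135)*(-104) = -27*520 = -14040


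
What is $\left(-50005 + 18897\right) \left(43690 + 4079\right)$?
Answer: $-1485998052$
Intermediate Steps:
$\left(-50005 + 18897\right) \left(43690 + 4079\right) = \left(-31108\right) 47769 = -1485998052$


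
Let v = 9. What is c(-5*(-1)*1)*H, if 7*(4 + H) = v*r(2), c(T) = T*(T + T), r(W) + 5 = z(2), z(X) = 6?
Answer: -950/7 ≈ -135.71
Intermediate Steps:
r(W) = 1 (r(W) = -5 + 6 = 1)
c(T) = 2*T² (c(T) = T*(2*T) = 2*T²)
H = -19/7 (H = -4 + (9*1)/7 = -4 + (⅐)*9 = -4 + 9/7 = -19/7 ≈ -2.7143)
c(-5*(-1)*1)*H = (2*(-5*(-1)*1)²)*(-19/7) = (2*(5*1)²)*(-19/7) = (2*5²)*(-19/7) = (2*25)*(-19/7) = 50*(-19/7) = -950/7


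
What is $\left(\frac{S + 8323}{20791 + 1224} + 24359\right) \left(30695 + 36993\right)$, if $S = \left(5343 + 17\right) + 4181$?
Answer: $\frac{5185686454616}{3145} \approx 1.6489 \cdot 10^{9}$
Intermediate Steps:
$S = 9541$ ($S = 5360 + 4181 = 9541$)
$\left(\frac{S + 8323}{20791 + 1224} + 24359\right) \left(30695 + 36993\right) = \left(\frac{9541 + 8323}{20791 + 1224} + 24359\right) \left(30695 + 36993\right) = \left(\frac{17864}{22015} + 24359\right) 67688 = \left(17864 \cdot \frac{1}{22015} + 24359\right) 67688 = \left(\frac{2552}{3145} + 24359\right) 67688 = \frac{76611607}{3145} \cdot 67688 = \frac{5185686454616}{3145}$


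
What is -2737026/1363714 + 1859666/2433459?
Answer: -2062193996705/1659271053363 ≈ -1.2428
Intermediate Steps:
-2737026/1363714 + 1859666/2433459 = -2737026*1/1363714 + 1859666*(1/2433459) = -1368513/681857 + 1859666/2433459 = -2062193996705/1659271053363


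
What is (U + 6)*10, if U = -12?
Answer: -60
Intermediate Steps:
(U + 6)*10 = (-12 + 6)*10 = -6*10 = -60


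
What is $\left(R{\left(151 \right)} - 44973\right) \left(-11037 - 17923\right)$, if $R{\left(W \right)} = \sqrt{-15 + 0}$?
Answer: $1302418080 - 28960 i \sqrt{15} \approx 1.3024 \cdot 10^{9} - 1.1216 \cdot 10^{5} i$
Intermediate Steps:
$R{\left(W \right)} = i \sqrt{15}$ ($R{\left(W \right)} = \sqrt{-15} = i \sqrt{15}$)
$\left(R{\left(151 \right)} - 44973\right) \left(-11037 - 17923\right) = \left(i \sqrt{15} - 44973\right) \left(-11037 - 17923\right) = \left(-44973 + i \sqrt{15}\right) \left(-28960\right) = 1302418080 - 28960 i \sqrt{15}$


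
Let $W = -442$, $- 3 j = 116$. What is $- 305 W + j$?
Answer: $\frac{404314}{3} \approx 1.3477 \cdot 10^{5}$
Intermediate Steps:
$j = - \frac{116}{3}$ ($j = \left(- \frac{1}{3}\right) 116 = - \frac{116}{3} \approx -38.667$)
$- 305 W + j = \left(-305\right) \left(-442\right) - \frac{116}{3} = 134810 - \frac{116}{3} = \frac{404314}{3}$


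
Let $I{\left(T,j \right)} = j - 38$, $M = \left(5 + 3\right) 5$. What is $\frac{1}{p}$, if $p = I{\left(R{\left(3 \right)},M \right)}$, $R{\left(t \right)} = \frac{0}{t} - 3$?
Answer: $\frac{1}{2} \approx 0.5$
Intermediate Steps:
$R{\left(t \right)} = -3$ ($R{\left(t \right)} = 0 - 3 = -3$)
$M = 40$ ($M = 8 \cdot 5 = 40$)
$I{\left(T,j \right)} = -38 + j$
$p = 2$ ($p = -38 + 40 = 2$)
$\frac{1}{p} = \frac{1}{2}$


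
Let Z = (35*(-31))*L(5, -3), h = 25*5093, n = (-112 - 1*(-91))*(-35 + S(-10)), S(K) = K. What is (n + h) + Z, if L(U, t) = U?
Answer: 122845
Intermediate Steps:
n = 945 (n = (-112 - 1*(-91))*(-35 - 10) = (-112 + 91)*(-45) = -21*(-45) = 945)
h = 127325
Z = -5425 (Z = (35*(-31))*5 = -1085*5 = -5425)
(n + h) + Z = (945 + 127325) - 5425 = 128270 - 5425 = 122845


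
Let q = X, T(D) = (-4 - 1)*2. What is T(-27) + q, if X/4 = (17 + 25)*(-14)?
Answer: -2362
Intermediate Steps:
T(D) = -10 (T(D) = -5*2 = -10)
X = -2352 (X = 4*((17 + 25)*(-14)) = 4*(42*(-14)) = 4*(-588) = -2352)
q = -2352
T(-27) + q = -10 - 2352 = -2362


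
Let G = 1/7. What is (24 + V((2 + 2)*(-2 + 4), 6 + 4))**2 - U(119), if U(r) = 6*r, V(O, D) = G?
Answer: -6425/49 ≈ -131.12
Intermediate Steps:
G = 1/7 ≈ 0.14286
V(O, D) = 1/7
(24 + V((2 + 2)*(-2 + 4), 6 + 4))**2 - U(119) = (24 + 1/7)**2 - 6*119 = (169/7)**2 - 1*714 = 28561/49 - 714 = -6425/49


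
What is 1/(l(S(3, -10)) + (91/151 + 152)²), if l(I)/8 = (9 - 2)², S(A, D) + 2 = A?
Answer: 22801/539917841 ≈ 4.2230e-5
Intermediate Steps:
S(A, D) = -2 + A
l(I) = 392 (l(I) = 8*(9 - 2)² = 8*7² = 8*49 = 392)
1/(l(S(3, -10)) + (91/151 + 152)²) = 1/(392 + (91/151 + 152)²) = 1/(392 + (23043/151)²) = 1/(392 + 530979849/22801) = 1/(539917841/22801) = 22801/539917841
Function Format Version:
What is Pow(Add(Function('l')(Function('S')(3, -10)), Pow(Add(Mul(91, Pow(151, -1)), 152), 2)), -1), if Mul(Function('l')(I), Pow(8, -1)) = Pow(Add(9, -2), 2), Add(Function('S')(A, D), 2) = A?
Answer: Rational(22801, 539917841) ≈ 4.2230e-5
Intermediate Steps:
Function('S')(A, D) = Add(-2, A)
Function('l')(I) = 392 (Function('l')(I) = Mul(8, Pow(Add(9, -2), 2)) = Mul(8, Pow(7, 2)) = Mul(8, 49) = 392)
Pow(Add(Function('l')(Function('S')(3, -10)), Pow(Add(Mul(91, Pow(151, -1)), 152), 2)), -1) = Pow(Add(392, Pow(Add(Mul(91, Pow(151, -1)), 152), 2)), -1) = Pow(Add(392, Pow(Add(Mul(91, Rational(1, 151)), 152), 2)), -1) = Pow(Add(392, Pow(Add(Rational(91, 151), 152), 2)), -1) = Pow(Add(392, Pow(Rational(23043, 151), 2)), -1) = Pow(Add(392, Rational(530979849, 22801)), -1) = Pow(Rational(539917841, 22801), -1) = Rational(22801, 539917841)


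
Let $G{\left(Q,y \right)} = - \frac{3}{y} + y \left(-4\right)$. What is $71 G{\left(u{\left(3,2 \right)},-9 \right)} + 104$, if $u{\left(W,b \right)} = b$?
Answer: $\frac{8051}{3} \approx 2683.7$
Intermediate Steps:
$G{\left(Q,y \right)} = - 4 y - \frac{3}{y}$ ($G{\left(Q,y \right)} = - \frac{3}{y} - 4 y = - 4 y - \frac{3}{y}$)
$71 G{\left(u{\left(3,2 \right)},-9 \right)} + 104 = 71 \left(\left(-4\right) \left(-9\right) - \frac{3}{-9}\right) + 104 = 71 \left(36 - - \frac{1}{3}\right) + 104 = 71 \left(36 + \frac{1}{3}\right) + 104 = 71 \cdot \frac{109}{3} + 104 = \frac{7739}{3} + 104 = \frac{8051}{3}$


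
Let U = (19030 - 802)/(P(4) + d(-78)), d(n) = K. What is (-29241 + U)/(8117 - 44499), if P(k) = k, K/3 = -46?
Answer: 1968261/2437594 ≈ 0.80746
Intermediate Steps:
K = -138 (K = 3*(-46) = -138)
d(n) = -138
U = -9114/67 (U = (19030 - 802)/(4 - 138) = 18228/(-134) = 18228*(-1/134) = -9114/67 ≈ -136.03)
(-29241 + U)/(8117 - 44499) = (-29241 - 9114/67)/(8117 - 44499) = -1968261/67/(-36382) = -1968261/67*(-1/36382) = 1968261/2437594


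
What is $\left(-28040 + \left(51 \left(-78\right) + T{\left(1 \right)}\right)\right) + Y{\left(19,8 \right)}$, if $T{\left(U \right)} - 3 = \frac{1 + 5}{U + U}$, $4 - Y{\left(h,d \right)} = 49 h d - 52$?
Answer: $-39404$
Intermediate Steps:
$Y{\left(h,d \right)} = 56 - 49 d h$ ($Y{\left(h,d \right)} = 4 - \left(49 h d - 52\right) = 4 - \left(49 d h - 52\right) = 4 - \left(-52 + 49 d h\right) = 56 - 49 d h$)
$T{\left(U \right)} = 3 + \frac{3}{U}$ ($T{\left(U \right)} = 3 + \frac{1 + 5}{U + U} = 3 + \frac{6}{2 U} = 3 + 6 \frac{1}{2 U} = 3 + \frac{3}{U}$)
$\left(-28040 + \left(51 \left(-78\right) + T{\left(1 \right)}\right)\right) + Y{\left(19,8 \right)} = \left(-28040 + \left(51 \left(-78\right) + \left(3 + \frac{3}{1}\right)\right)\right) + \left(56 - 392 \cdot 19\right) = \left(-28040 + \left(-3978 + \left(3 + 3 \cdot 1\right)\right)\right) + \left(56 - 7448\right) = \left(-28040 + \left(-3978 + \left(3 + 3\right)\right)\right) - 7392 = \left(-28040 + \left(-3978 + 6\right)\right) - 7392 = \left(-28040 - 3972\right) - 7392 = -32012 - 7392 = -39404$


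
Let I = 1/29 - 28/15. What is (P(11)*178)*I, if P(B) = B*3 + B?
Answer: -6242104/435 ≈ -14350.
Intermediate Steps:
P(B) = 4*B (P(B) = 3*B + B = 4*B)
I = -797/435 (I = 1*(1/29) - 28*1/15 = 1/29 - 28/15 = -797/435 ≈ -1.8322)
(P(11)*178)*I = ((4*11)*178)*(-797/435) = (44*178)*(-797/435) = 7832*(-797/435) = -6242104/435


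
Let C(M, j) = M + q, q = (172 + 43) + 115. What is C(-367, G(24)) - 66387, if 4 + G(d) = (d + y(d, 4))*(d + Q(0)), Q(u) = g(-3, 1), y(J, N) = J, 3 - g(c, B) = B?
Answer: -66424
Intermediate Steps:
g(c, B) = 3 - B
Q(u) = 2 (Q(u) = 3 - 1*1 = 3 - 1 = 2)
q = 330 (q = 215 + 115 = 330)
G(d) = -4 + 2*d*(2 + d) (G(d) = -4 + (d + d)*(d + 2) = -4 + (2*d)*(2 + d) = -4 + 2*d*(2 + d))
C(M, j) = 330 + M (C(M, j) = M + 330 = 330 + M)
C(-367, G(24)) - 66387 = (330 - 367) - 66387 = -37 - 66387 = -66424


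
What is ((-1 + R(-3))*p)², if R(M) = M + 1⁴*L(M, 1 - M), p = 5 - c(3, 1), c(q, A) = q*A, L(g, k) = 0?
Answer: 64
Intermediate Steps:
c(q, A) = A*q
p = 2 (p = 5 - 3 = 2)
R(M) = M (R(M) = M + 1⁴*0 = M + 1*0 = M + 0 = M)
((-1 + R(-3))*p)² = ((-1 - 3)*2)² = (-4*2)² = (-8)² = 64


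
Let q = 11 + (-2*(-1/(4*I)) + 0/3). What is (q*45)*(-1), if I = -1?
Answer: -945/2 ≈ -472.50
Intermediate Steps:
q = 21/2 (q = 11 + (-2/((-1*(-4))) + 0/3) = 11 + (-2/4 + 0*(1/3)) = 11 + (-2*1/4 + 0) = 11 + (-1/2 + 0) = 11 - 1/2 = 21/2 ≈ 10.500)
(q*45)*(-1) = ((21/2)*45)*(-1) = (945/2)*(-1) = -945/2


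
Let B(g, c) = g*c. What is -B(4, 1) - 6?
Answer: -10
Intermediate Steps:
B(g, c) = c*g
-B(4, 1) - 6 = -4 - 6 = -10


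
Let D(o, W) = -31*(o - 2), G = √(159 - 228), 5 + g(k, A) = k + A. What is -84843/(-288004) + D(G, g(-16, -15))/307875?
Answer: 26138894873/88669231500 - 31*I*√69/307875 ≈ 0.29479 - 0.0008364*I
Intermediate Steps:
g(k, A) = -5 + A + k (g(k, A) = -5 + (k + A) = -5 + (A + k) = -5 + A + k)
G = I*√69 (G = √(-69) = I*√69 ≈ 8.3066*I)
D(o, W) = 62 - 31*o (D(o, W) = -31*(-2 + o) = 62 - 31*o)
-84843/(-288004) + D(G, g(-16, -15))/307875 = -84843/(-288004) + (62 - 31*I*√69)/307875 = -84843*(-1/288004) + (62 - 31*I*√69)*(1/307875) = 84843/288004 + (62/307875 - 31*I*√69/307875) = 26138894873/88669231500 - 31*I*√69/307875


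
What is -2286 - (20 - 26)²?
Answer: -2322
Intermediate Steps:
-2286 - (20 - 26)² = -2286 - 1*(-6)² = -2286 - 1*36 = -2286 - 36 = -2322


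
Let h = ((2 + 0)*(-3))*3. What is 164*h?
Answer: -2952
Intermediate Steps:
h = -18 (h = (2*(-3))*3 = -6*3 = -18)
164*h = 164*(-18) = -2952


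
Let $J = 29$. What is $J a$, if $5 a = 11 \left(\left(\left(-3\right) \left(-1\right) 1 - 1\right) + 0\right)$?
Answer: $\frac{638}{5} \approx 127.6$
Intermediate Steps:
$a = \frac{22}{5}$ ($a = \frac{11 \left(\left(\left(-3\right) \left(-1\right) 1 - 1\right) + 0\right)}{5} = \frac{11 \left(\left(3 \cdot 1 - 1\right) + 0\right)}{5} = \frac{11 \left(\left(3 - 1\right) + 0\right)}{5} = \frac{11 \left(2 + 0\right)}{5} = \frac{11 \cdot 2}{5} = \frac{1}{5} \cdot 22 = \frac{22}{5} \approx 4.4$)
$J a = 29 \cdot \frac{22}{5} = \frac{638}{5}$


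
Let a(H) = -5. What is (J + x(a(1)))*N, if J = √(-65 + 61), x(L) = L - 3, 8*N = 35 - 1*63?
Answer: 28 - 7*I ≈ 28.0 - 7.0*I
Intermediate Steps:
N = -7/2 (N = (35 - 1*63)/8 = (35 - 63)/8 = (⅛)*(-28) = -7/2 ≈ -3.5000)
x(L) = -3 + L
J = 2*I (J = √(-4) = 2*I ≈ 2.0*I)
(J + x(a(1)))*N = (2*I + (-3 - 5))*(-7/2) = (2*I - 8)*(-7/2) = (-8 + 2*I)*(-7/2) = 28 - 7*I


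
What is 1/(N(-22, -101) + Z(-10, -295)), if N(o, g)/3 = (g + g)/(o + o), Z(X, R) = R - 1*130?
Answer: -22/9047 ≈ -0.0024317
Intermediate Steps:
Z(X, R) = -130 + R (Z(X, R) = R - 130 = -130 + R)
N(o, g) = 3*g/o (N(o, g) = 3*((g + g)/(o + o)) = 3*((2*g)/((2*o))) = 3*((2*g)*(1/(2*o))) = 3*(g/o) = 3*g/o)
1/(N(-22, -101) + Z(-10, -295)) = 1/(3*(-101)/(-22) + (-130 - 295)) = 1/(3*(-101)*(-1/22) - 425) = 1/(303/22 - 425) = 1/(-9047/22) = -22/9047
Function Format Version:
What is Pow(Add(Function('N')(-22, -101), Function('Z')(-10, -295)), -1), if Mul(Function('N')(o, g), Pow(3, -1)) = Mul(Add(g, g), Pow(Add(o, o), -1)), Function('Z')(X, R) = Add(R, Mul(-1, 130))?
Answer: Rational(-22, 9047) ≈ -0.0024317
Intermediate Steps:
Function('Z')(X, R) = Add(-130, R) (Function('Z')(X, R) = Add(R, -130) = Add(-130, R))
Function('N')(o, g) = Mul(3, g, Pow(o, -1)) (Function('N')(o, g) = Mul(3, Mul(Add(g, g), Pow(Add(o, o), -1))) = Mul(3, Mul(Mul(2, g), Pow(Mul(2, o), -1))) = Mul(3, Mul(Mul(2, g), Mul(Rational(1, 2), Pow(o, -1)))) = Mul(3, Mul(g, Pow(o, -1))) = Mul(3, g, Pow(o, -1)))
Pow(Add(Function('N')(-22, -101), Function('Z')(-10, -295)), -1) = Pow(Add(Mul(3, -101, Pow(-22, -1)), Add(-130, -295)), -1) = Pow(Add(Mul(3, -101, Rational(-1, 22)), -425), -1) = Pow(Add(Rational(303, 22), -425), -1) = Pow(Rational(-9047, 22), -1) = Rational(-22, 9047)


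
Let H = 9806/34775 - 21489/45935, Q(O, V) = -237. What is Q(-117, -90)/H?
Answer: 75716268225/59368273 ≈ 1275.4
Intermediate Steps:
H = -59368273/319477925 (H = 9806*(1/34775) - 21489*1/45935 = 9806/34775 - 21489/45935 = -59368273/319477925 ≈ -0.18583)
Q(-117, -90)/H = -237/(-59368273/319477925) = -237*(-319477925/59368273) = 75716268225/59368273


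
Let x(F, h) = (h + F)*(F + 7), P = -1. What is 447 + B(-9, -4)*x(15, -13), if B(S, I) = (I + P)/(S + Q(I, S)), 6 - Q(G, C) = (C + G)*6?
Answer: 6661/15 ≈ 444.07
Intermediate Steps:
Q(G, C) = 6 - 6*C - 6*G (Q(G, C) = 6 - (C + G)*6 = 6 - (6*C + 6*G) = 6 + (-6*C - 6*G) = 6 - 6*C - 6*G)
x(F, h) = (7 + F)*(F + h) (x(F, h) = (F + h)*(7 + F) = (7 + F)*(F + h))
B(S, I) = (-1 + I)/(6 - 6*I - 5*S) (B(S, I) = (I - 1)/(S + (6 - 6*S - 6*I)) = (-1 + I)/(S + (6 - 6*I - 6*S)) = (-1 + I)/(6 - 6*I - 5*S))
447 + B(-9, -4)*x(15, -13) = 447 + ((1 - 1*(-4))/(-6 + 5*(-9) + 6*(-4)))*(15**2 + 7*15 + 7*(-13) + 15*(-13)) = 447 + ((1 + 4)/(-6 - 45 - 24))*(225 + 105 - 91 - 195) = 447 + (5/(-75))*44 = 447 - 1/75*5*44 = 447 - 1/15*44 = 447 - 44/15 = 6661/15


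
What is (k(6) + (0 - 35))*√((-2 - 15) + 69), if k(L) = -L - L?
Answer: -94*√13 ≈ -338.92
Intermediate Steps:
k(L) = -2*L
(k(6) + (0 - 35))*√((-2 - 15) + 69) = (-2*6 + (0 - 35))*√((-2 - 15) + 69) = (-12 - 35)*√(-17 + 69) = -94*√13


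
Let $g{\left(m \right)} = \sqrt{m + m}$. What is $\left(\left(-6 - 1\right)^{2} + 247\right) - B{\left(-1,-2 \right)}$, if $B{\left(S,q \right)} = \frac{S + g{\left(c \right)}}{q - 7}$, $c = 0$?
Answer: $\frac{2663}{9} \approx 295.89$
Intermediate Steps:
$g{\left(m \right)} = \sqrt{2} \sqrt{m}$ ($g{\left(m \right)} = \sqrt{2 m} = \sqrt{2} \sqrt{m}$)
$B{\left(S,q \right)} = \frac{S}{-7 + q}$ ($B{\left(S,q \right)} = \frac{S + \sqrt{2} \sqrt{0}}{q - 7} = \frac{S + \sqrt{2} \cdot 0}{-7 + q} = \frac{S + 0}{-7 + q} = \frac{S}{-7 + q}$)
$\left(\left(-6 - 1\right)^{2} + 247\right) - B{\left(-1,-2 \right)} = \left(\left(-6 - 1\right)^{2} + 247\right) - - \frac{1}{-7 - 2} = \left(\left(-7\right)^{2} + 247\right) - - \frac{1}{-9} = \left(49 + 247\right) - \left(-1\right) \left(- \frac{1}{9}\right) = 296 - \frac{1}{9} = \frac{2663}{9}$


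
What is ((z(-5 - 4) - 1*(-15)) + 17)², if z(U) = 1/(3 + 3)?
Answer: 37249/36 ≈ 1034.7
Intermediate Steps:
z(U) = ⅙ (z(U) = 1/6 = ⅙)
((z(-5 - 4) - 1*(-15)) + 17)² = ((⅙ - 1*(-15)) + 17)² = ((⅙ + 15) + 17)² = (91/6 + 17)² = (193/6)² = 37249/36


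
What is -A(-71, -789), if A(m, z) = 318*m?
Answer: 22578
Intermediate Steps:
-A(-71, -789) = -318*(-71) = -1*(-22578) = 22578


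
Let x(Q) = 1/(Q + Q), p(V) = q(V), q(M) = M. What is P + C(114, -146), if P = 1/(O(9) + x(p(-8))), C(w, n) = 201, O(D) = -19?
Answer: 61289/305 ≈ 200.95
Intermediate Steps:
p(V) = V
x(Q) = 1/(2*Q)
P = -16/305 (P = 1/(-19 + (½)/(-8)) = 1/(-19 + (½)*(-⅛)) = 1/(-19 - 1/16) = 1/(-305/16) = -16/305 ≈ -0.052459)
P + C(114, -146) = -16/305 + 201 = 61289/305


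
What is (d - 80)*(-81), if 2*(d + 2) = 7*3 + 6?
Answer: 11097/2 ≈ 5548.5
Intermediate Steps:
d = 23/2 (d = -2 + (7*3 + 6)/2 = -2 + (21 + 6)/2 = -2 + (½)*27 = -2 + 27/2 = 23/2 ≈ 11.500)
(d - 80)*(-81) = (23/2 - 80)*(-81) = -137/2*(-81) = 11097/2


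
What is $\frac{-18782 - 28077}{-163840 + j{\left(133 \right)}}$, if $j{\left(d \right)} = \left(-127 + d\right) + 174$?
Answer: $\frac{46859}{163660} \approx 0.28632$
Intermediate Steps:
$j{\left(d \right)} = 47 + d$
$\frac{-18782 - 28077}{-163840 + j{\left(133 \right)}} = \frac{-18782 - 28077}{-163840 + \left(47 + 133\right)} = - \frac{46859}{-163840 + 180} = - \frac{46859}{-163660} = \left(-46859\right) \left(- \frac{1}{163660}\right) = \frac{46859}{163660}$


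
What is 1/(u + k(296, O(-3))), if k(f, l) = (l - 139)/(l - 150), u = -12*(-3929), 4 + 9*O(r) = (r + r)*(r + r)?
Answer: 1318/62142283 ≈ 2.1209e-5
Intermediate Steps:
O(r) = -4/9 + 4*r²/9 (O(r) = -4/9 + ((r + r)*(r + r))/9 = -4/9 + ((2*r)*(2*r))/9 = -4/9 + (4*r²)/9 = -4/9 + 4*r²/9)
u = 47148
k(f, l) = (-139 + l)/(-150 + l)
1/(u + k(296, O(-3))) = 1/(47148 + (-139 + (-4/9 + (4/9)*(-3)²))/(-150 + (-4/9 + (4/9)*(-3)²))) = 1/(47148 + (-139 + (-4/9 + (4/9)*9))/(-150 + (-4/9 + (4/9)*9))) = 1/(47148 + (-139 + (-4/9 + 4))/(-150 + (-4/9 + 4))) = 1/(47148 + (-139 + 32/9)/(-150 + 32/9)) = 1/(47148 - 1219/9/(-1318/9)) = 1/(47148 - 9/1318*(-1219/9)) = 1/(47148 + 1219/1318) = 1/(62142283/1318) = 1318/62142283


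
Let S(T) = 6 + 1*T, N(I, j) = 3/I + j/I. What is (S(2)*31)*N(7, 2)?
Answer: 1240/7 ≈ 177.14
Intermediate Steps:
S(T) = 6 + T
(S(2)*31)*N(7, 2) = ((6 + 2)*31)*((3 + 2)/7) = (8*31)*((⅐)*5) = 248*(5/7) = 1240/7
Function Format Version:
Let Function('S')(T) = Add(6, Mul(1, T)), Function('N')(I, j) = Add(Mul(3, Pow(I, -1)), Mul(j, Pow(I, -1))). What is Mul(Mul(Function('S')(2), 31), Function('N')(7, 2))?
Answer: Rational(1240, 7) ≈ 177.14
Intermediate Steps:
Function('S')(T) = Add(6, T)
Mul(Mul(Function('S')(2), 31), Function('N')(7, 2)) = Mul(Mul(Add(6, 2), 31), Mul(Pow(7, -1), Add(3, 2))) = Mul(Mul(8, 31), Mul(Rational(1, 7), 5)) = Mul(248, Rational(5, 7)) = Rational(1240, 7)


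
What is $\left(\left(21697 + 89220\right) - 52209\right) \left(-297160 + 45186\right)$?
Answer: $-14792889592$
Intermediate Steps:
$\left(\left(21697 + 89220\right) - 52209\right) \left(-297160 + 45186\right) = \left(110917 - 52209\right) \left(-251974\right) = 58708 \left(-251974\right) = -14792889592$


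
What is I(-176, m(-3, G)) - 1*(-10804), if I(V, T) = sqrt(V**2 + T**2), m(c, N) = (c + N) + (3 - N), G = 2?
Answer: 10980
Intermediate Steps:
m(c, N) = 3 + c (m(c, N) = (N + c) + (3 - N) = 3 + c)
I(V, T) = sqrt(T**2 + V**2)
I(-176, m(-3, G)) - 1*(-10804) = sqrt((3 - 3)**2 + (-176)**2) - 1*(-10804) = sqrt(0**2 + 30976) + 10804 = sqrt(0 + 30976) + 10804 = sqrt(30976) + 10804 = 176 + 10804 = 10980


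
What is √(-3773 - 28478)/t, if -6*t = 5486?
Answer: -3*I*√32251/2743 ≈ -0.19641*I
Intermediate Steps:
t = -2743/3 (t = -⅙*5486 = -2743/3 ≈ -914.33)
√(-3773 - 28478)/t = √(-3773 - 28478)/(-2743/3) = √(-32251)*(-3/2743) = (I*√32251)*(-3/2743) = -3*I*√32251/2743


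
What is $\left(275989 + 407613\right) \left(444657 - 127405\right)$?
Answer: $216874101704$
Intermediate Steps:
$\left(275989 + 407613\right) \left(444657 - 127405\right) = 683602 \cdot 317252 = 216874101704$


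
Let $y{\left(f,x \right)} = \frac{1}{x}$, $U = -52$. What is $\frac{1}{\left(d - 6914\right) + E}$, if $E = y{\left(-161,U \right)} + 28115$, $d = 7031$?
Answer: $\frac{52}{1468063} \approx 3.5421 \cdot 10^{-5}$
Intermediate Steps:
$E = \frac{1461979}{52}$ ($E = \frac{1}{-52} + 28115 = - \frac{1}{52} + 28115 = \frac{1461979}{52} \approx 28115.0$)
$\frac{1}{\left(d - 6914\right) + E} = \frac{1}{\left(7031 - 6914\right) + \frac{1461979}{52}} = \frac{1}{117 + \frac{1461979}{52}} = \frac{1}{\frac{1468063}{52}} = \frac{52}{1468063}$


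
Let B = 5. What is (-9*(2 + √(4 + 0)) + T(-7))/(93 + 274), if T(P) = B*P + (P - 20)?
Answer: -98/367 ≈ -0.26703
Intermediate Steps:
T(P) = -20 + 6*P (T(P) = 5*P + (P - 20) = 5*P + (-20 + P) = -20 + 6*P)
(-9*(2 + √(4 + 0)) + T(-7))/(93 + 274) = (-9*(2 + √(4 + 0)) + (-20 + 6*(-7)))/(93 + 274) = (-9*(2 + √4) + (-20 - 42))/367 = (-9*(2 + 2) - 62)*(1/367) = (-9*4 - 62)*(1/367) = (-36 - 62)*(1/367) = -98*1/367 = -98/367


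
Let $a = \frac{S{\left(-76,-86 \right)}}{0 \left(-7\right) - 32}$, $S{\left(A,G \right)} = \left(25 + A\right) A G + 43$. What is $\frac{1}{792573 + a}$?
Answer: $\frac{32}{25695629} \approx 1.2453 \cdot 10^{-6}$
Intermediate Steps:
$S{\left(A,G \right)} = 43 + A G \left(25 + A\right)$ ($S{\left(A,G \right)} = A \left(25 + A\right) G + 43 = A G \left(25 + A\right) + 43 = 43 + A G \left(25 + A\right)$)
$a = \frac{333293}{32}$ ($a = \frac{43 - 86 \left(-76\right)^{2} + 25 \left(-76\right) \left(-86\right)}{0 \left(-7\right) - 32} = \frac{43 - 496736 + 163400}{0 - 32} = \frac{43 - 496736 + 163400}{-32} = \left(- \frac{1}{32}\right) \left(-333293\right) = \frac{333293}{32} \approx 10415.0$)
$\frac{1}{792573 + a} = \frac{1}{792573 + \frac{333293}{32}} = \frac{1}{\frac{25695629}{32}} = \frac{32}{25695629}$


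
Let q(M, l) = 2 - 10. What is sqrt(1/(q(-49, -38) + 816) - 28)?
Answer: I*sqrt(4569846)/404 ≈ 5.2914*I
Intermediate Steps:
q(M, l) = -8
sqrt(1/(q(-49, -38) + 816) - 28) = sqrt(1/(-8 + 816) - 28) = sqrt(1/808 - 28) = sqrt(-22623/808) = I*sqrt(4569846)/404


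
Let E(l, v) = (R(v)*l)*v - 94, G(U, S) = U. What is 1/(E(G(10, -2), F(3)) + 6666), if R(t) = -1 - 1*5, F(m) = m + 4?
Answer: 1/6152 ≈ 0.00016255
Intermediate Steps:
F(m) = 4 + m
R(t) = -6 (R(t) = -1 - 5 = -6)
E(l, v) = -94 - 6*l*v (E(l, v) = (-6*l)*v - 94 = -6*l*v - 94 = -94 - 6*l*v)
1/(E(G(10, -2), F(3)) + 6666) = 1/((-94 - 6*10*(4 + 3)) + 6666) = 1/((-94 - 6*10*7) + 6666) = 1/((-94 - 420) + 6666) = 1/(-514 + 6666) = 1/6152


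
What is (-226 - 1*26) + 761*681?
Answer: 517989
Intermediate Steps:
(-226 - 1*26) + 761*681 = (-226 - 26) + 518241 = -252 + 518241 = 517989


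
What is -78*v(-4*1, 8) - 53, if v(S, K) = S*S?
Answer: -1301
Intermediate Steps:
v(S, K) = S²
-78*v(-4*1, 8) - 53 = -78*(-4*1)² - 53 = -78*(-4)² - 53 = -78*16 - 53 = -1248 - 53 = -1301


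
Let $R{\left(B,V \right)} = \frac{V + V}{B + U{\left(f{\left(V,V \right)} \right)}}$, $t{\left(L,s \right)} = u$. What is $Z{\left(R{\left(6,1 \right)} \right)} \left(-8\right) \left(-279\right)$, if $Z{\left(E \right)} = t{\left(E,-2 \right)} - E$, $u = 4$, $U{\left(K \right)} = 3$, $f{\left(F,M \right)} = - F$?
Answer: $8432$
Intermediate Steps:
$t{\left(L,s \right)} = 4$
$R{\left(B,V \right)} = \frac{2 V}{3 + B}$ ($R{\left(B,V \right)} = \frac{V + V}{B + 3} = \frac{2 V}{3 + B}$)
$Z{\left(E \right)} = 4 - E$
$Z{\left(R{\left(6,1 \right)} \right)} \left(-8\right) \left(-279\right) = \left(4 - 2 \cdot 1 \frac{1}{3 + 6}\right) \left(-8\right) \left(-279\right) = \left(4 - 2 \cdot 1 \cdot \frac{1}{9}\right) \left(-8\right) \left(-279\right) = \left(4 - \frac{2}{9}\right) \left(-8\right) \left(-279\right) = \frac{34}{9} \left(-8\right) \left(-279\right) = \left(- \frac{272}{9}\right) \left(-279\right) = 8432$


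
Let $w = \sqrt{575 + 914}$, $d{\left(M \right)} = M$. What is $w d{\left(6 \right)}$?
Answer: $6 \sqrt{1489} \approx 231.53$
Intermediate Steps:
$w = \sqrt{1489} \approx 38.588$
$w d{\left(6 \right)} = \sqrt{1489} \cdot 6 = 6 \sqrt{1489}$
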